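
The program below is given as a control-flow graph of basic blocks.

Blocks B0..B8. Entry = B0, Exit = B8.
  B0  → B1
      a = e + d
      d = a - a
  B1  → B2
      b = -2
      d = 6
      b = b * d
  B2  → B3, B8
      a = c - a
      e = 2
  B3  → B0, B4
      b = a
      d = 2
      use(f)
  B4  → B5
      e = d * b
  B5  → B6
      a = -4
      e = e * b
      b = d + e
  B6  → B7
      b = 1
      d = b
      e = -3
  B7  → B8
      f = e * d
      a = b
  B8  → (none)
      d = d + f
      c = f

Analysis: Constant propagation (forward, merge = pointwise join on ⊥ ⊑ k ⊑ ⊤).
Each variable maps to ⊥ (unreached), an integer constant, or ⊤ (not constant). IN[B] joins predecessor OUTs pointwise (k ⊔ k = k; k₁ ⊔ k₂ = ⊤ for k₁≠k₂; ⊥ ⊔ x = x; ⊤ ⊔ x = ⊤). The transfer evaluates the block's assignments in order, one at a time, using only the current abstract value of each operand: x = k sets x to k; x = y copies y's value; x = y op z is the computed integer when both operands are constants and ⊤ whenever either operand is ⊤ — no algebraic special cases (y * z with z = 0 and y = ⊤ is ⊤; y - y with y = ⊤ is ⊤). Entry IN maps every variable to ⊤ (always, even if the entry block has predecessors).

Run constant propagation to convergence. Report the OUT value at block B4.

Per-block solution:
  B0: | IN=(all ⊤) | OUT=(all ⊤)
  B1: | IN=(all ⊤) | OUT={b:-12, d:6; rest ⊤}
  B2: | IN={b:-12, d:6; rest ⊤} | OUT={b:-12, d:6, e:2; rest ⊤}
  B3: | IN={b:-12, d:6, e:2; rest ⊤} | OUT={d:2, e:2; rest ⊤}
  B4: | IN={d:2, e:2; rest ⊤} | OUT={d:2; rest ⊤}
  B5: | IN={d:2; rest ⊤} | OUT={a:-4, d:2; rest ⊤}
  B6: | IN={a:-4, d:2; rest ⊤} | OUT={a:-4, b:1, d:1, e:-3; rest ⊤}
  B7: | IN={a:-4, b:1, d:1, e:-3; rest ⊤} | OUT={a:1, b:1, d:1, e:-3, f:-3; rest ⊤}
  B8: | IN=(all ⊤) | OUT=(all ⊤)

Merge at B4: IN[B4] = OUT[B3] = {a: ⊤, b: ⊤, c: ⊤, d: 2, e: 2, f: ⊤}
Applying B4's transfer function to that IN value gives OUT[B4] (row B4 above).

Answer: {a: ⊤, b: ⊤, c: ⊤, d: 2, e: ⊤, f: ⊤}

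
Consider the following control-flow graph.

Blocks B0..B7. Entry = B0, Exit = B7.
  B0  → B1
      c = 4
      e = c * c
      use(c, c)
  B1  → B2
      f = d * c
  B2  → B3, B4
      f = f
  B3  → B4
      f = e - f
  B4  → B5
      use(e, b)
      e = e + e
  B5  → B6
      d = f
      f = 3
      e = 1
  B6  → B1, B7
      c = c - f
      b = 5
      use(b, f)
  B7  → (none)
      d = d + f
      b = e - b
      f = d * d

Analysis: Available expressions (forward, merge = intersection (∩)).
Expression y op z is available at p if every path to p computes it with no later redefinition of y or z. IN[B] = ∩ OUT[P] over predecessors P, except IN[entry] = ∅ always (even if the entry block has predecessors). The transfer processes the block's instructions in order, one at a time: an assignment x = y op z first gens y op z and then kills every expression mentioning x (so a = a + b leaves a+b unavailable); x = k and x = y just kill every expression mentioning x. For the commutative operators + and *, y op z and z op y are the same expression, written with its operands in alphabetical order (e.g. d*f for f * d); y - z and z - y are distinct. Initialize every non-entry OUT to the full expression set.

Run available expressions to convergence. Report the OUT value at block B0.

Converged values:
  B0:  IN={}  OUT={c*c}
  B1:  IN={}  OUT={c*d}
  B2:  IN={c*d}  OUT={c*d}
  B3:  IN={c*d}  OUT={c*d}
  B4:  IN={c*d}  OUT={c*d}
  B5:  IN={c*d}  OUT={}
  B6:  IN={}  OUT={}
  B7:  IN={}  OUT={d*d}

B0 is the boundary node: IN[B0] = {}
Applying B0's transfer function to that IN value gives OUT[B0] (row B0 above).

Answer: {c*c}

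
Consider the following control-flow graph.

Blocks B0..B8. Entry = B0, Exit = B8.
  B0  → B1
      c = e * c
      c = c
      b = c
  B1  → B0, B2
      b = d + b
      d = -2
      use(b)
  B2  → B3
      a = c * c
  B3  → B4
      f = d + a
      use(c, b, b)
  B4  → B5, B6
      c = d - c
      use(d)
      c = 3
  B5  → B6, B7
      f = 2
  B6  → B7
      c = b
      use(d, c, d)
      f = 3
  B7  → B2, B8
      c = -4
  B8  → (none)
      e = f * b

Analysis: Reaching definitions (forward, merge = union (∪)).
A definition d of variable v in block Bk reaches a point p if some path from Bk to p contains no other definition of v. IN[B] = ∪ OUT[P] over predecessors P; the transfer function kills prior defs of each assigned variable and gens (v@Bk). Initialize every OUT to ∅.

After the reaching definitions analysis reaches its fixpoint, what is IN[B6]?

Per-block solution:
  B0: | IN={b@B1, c@B0, d@B1} | OUT={b@B0, c@B0, d@B1}
  B1: | IN={b@B0, c@B0, d@B1} | OUT={b@B1, c@B0, d@B1}
  B2: | IN={a@B2, b@B1, c@B0, c@B7, d@B1, f@B5, f@B6} | OUT={a@B2, b@B1, c@B0, c@B7, d@B1, f@B5, f@B6}
  B3: | IN={a@B2, b@B1, c@B0, c@B7, d@B1, f@B5, f@B6} | OUT={a@B2, b@B1, c@B0, c@B7, d@B1, f@B3}
  B4: | IN={a@B2, b@B1, c@B0, c@B7, d@B1, f@B3} | OUT={a@B2, b@B1, c@B4, d@B1, f@B3}
  B5: | IN={a@B2, b@B1, c@B4, d@B1, f@B3} | OUT={a@B2, b@B1, c@B4, d@B1, f@B5}
  B6: | IN={a@B2, b@B1, c@B4, d@B1, f@B3, f@B5} | OUT={a@B2, b@B1, c@B6, d@B1, f@B6}
  B7: | IN={a@B2, b@B1, c@B4, c@B6, d@B1, f@B5, f@B6} | OUT={a@B2, b@B1, c@B7, d@B1, f@B5, f@B6}
  B8: | IN={a@B2, b@B1, c@B7, d@B1, f@B5, f@B6} | OUT={a@B2, b@B1, c@B7, d@B1, e@B8, f@B5, f@B6}

Merge at B6: IN[B6] = OUT[B4] ⊔ OUT[B5] = {a@B2, b@B1, c@B4, d@B1, f@B3, f@B5}

Answer: {a@B2, b@B1, c@B4, d@B1, f@B3, f@B5}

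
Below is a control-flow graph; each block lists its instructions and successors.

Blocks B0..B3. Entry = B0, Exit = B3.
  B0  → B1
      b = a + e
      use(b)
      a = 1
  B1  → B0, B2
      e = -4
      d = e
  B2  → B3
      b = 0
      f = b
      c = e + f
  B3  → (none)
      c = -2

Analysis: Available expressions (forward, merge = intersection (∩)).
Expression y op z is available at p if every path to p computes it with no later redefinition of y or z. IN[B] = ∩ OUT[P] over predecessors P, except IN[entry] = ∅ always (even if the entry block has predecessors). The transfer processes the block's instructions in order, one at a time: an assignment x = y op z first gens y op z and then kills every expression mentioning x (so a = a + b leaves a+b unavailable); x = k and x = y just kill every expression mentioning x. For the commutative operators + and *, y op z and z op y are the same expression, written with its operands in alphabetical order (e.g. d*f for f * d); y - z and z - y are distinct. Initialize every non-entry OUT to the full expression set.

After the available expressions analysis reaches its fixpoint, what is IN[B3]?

Per-block solution:
  B0:   IN={}   OUT={}
  B1:   IN={}   OUT={}
  B2:   IN={}   OUT={e+f}
  B3:   IN={e+f}   OUT={e+f}

Merge at B3: IN[B3] = OUT[B2] = {e+f}

Answer: {e+f}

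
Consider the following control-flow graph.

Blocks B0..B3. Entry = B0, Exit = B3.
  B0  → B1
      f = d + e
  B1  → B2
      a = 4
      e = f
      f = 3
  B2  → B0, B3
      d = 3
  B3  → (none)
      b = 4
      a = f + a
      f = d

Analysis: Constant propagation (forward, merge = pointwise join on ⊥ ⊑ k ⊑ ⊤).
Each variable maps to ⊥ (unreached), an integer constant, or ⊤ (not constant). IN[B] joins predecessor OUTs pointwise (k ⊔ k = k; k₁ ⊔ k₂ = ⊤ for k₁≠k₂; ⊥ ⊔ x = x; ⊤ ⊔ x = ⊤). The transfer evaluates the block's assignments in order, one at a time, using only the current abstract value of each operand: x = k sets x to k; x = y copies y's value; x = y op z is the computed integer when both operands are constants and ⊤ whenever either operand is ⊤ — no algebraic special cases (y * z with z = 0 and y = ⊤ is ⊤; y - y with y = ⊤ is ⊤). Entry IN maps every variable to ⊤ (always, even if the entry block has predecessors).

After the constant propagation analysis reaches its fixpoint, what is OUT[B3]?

Answer: {a: 7, b: 4, c: ⊤, d: 3, e: ⊤, f: 3}

Derivation:
Converged values:
  B0:   IN=(all ⊤)   OUT=(all ⊤)
  B1:   IN=(all ⊤)   OUT={a:4, f:3; rest ⊤}
  B2:   IN={a:4, f:3; rest ⊤}   OUT={a:4, d:3, f:3; rest ⊤}
  B3:   IN={a:4, d:3, f:3; rest ⊤}   OUT={a:7, b:4, d:3, f:3; rest ⊤}

Merge at B3: IN[B3] = OUT[B2] = {a: 4, b: ⊤, c: ⊤, d: 3, e: ⊤, f: 3}
Applying B3's transfer function to that IN value gives OUT[B3] (row B3 above).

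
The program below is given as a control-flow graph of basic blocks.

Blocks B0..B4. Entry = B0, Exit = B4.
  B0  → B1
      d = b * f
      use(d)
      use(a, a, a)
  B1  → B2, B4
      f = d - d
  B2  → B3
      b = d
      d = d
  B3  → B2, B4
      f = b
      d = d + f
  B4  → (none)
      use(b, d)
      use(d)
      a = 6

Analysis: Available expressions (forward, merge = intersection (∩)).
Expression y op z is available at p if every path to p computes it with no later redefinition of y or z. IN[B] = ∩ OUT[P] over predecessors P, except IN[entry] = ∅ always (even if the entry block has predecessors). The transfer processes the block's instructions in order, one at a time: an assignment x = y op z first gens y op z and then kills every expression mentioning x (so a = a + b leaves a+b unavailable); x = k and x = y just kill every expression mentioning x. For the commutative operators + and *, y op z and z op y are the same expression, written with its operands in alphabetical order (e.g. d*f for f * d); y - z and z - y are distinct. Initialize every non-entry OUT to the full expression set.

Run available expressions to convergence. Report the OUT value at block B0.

Answer: {b*f}

Derivation:
Per-block solution:
  B0:   IN={}   OUT={b*f}
  B1:   IN={b*f}   OUT={d-d}
  B2:   IN={}   OUT={}
  B3:   IN={}   OUT={}
  B4:   IN={}   OUT={}

B0 is the boundary node: IN[B0] = {}
Applying B0's transfer function to that IN value gives OUT[B0] (row B0 above).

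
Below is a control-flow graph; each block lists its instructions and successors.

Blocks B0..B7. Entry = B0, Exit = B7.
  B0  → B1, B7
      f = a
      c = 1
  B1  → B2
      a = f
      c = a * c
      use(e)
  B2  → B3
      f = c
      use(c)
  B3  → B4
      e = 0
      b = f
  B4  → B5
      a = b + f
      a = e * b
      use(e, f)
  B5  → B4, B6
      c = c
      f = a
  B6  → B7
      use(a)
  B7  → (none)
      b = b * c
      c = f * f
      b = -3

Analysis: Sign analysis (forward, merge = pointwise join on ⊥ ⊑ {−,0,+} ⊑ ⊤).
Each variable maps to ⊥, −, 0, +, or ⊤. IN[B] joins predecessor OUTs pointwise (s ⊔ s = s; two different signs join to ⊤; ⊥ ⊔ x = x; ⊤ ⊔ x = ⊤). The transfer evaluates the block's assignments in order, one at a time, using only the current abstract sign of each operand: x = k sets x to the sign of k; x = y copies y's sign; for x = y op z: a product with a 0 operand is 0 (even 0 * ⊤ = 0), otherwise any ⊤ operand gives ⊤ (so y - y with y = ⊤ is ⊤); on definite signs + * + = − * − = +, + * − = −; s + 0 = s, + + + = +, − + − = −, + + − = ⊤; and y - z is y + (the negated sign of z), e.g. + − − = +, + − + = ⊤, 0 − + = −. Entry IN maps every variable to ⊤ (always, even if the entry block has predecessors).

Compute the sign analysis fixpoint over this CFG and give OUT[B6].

Fixpoint table:
  B0:   IN=(all ⊤)   OUT={c:+; rest ⊤}
  B1:   IN={c:+; rest ⊤}   OUT=(all ⊤)
  B2:   IN=(all ⊤)   OUT=(all ⊤)
  B3:   IN=(all ⊤)   OUT={e:0; rest ⊤}
  B4:   IN={e:0; rest ⊤}   OUT={a:0, e:0; rest ⊤}
  B5:   IN={a:0, e:0; rest ⊤}   OUT={a:0, e:0, f:0; rest ⊤}
  B6:   IN={a:0, e:0, f:0; rest ⊤}   OUT={a:0, e:0, f:0; rest ⊤}
  B7:   IN=(all ⊤)   OUT={b:-; rest ⊤}

Merge at B6: IN[B6] = OUT[B5] = {a: 0, b: ⊤, c: ⊤, d: ⊤, e: 0, f: 0}
Applying B6's transfer function to that IN value gives OUT[B6] (row B6 above).

Answer: {a: 0, b: ⊤, c: ⊤, d: ⊤, e: 0, f: 0}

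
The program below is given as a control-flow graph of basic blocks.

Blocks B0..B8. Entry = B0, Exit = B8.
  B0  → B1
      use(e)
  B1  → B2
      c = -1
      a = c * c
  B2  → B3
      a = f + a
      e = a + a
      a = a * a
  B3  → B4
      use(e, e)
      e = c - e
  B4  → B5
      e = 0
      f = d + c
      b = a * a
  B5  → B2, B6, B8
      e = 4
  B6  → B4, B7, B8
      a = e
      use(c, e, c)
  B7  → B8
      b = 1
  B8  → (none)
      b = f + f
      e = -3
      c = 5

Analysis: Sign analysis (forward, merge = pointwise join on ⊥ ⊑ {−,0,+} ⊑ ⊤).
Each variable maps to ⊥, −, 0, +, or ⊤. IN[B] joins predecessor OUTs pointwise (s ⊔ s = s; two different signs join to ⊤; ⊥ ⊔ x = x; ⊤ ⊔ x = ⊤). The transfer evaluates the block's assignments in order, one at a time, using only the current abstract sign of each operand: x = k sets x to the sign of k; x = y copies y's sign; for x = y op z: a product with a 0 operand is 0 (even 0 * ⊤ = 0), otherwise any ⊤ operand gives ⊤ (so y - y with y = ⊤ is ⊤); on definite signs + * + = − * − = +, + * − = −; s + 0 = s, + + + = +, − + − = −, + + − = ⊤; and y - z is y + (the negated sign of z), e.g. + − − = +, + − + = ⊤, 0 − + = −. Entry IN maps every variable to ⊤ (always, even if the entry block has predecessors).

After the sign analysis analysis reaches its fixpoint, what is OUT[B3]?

Converged values:
  B0: | IN=(all ⊤) | OUT=(all ⊤)
  B1: | IN=(all ⊤) | OUT={a:+, c:-; rest ⊤}
  B2: | IN={c:-; rest ⊤} | OUT={c:-; rest ⊤}
  B3: | IN={c:-; rest ⊤} | OUT={c:-; rest ⊤}
  B4: | IN={c:-; rest ⊤} | OUT={c:-, e:0; rest ⊤}
  B5: | IN={c:-, e:0; rest ⊤} | OUT={c:-, e:+; rest ⊤}
  B6: | IN={c:-, e:+; rest ⊤} | OUT={a:+, c:-, e:+; rest ⊤}
  B7: | IN={a:+, c:-, e:+; rest ⊤} | OUT={a:+, b:+, c:-, e:+; rest ⊤}
  B8: | IN={c:-, e:+; rest ⊤} | OUT={c:+, e:-; rest ⊤}

Merge at B3: IN[B3] = OUT[B2] = {a: ⊤, b: ⊤, c: -, d: ⊤, e: ⊤, f: ⊤}
Applying B3's transfer function to that IN value gives OUT[B3] (row B3 above).

Answer: {a: ⊤, b: ⊤, c: -, d: ⊤, e: ⊤, f: ⊤}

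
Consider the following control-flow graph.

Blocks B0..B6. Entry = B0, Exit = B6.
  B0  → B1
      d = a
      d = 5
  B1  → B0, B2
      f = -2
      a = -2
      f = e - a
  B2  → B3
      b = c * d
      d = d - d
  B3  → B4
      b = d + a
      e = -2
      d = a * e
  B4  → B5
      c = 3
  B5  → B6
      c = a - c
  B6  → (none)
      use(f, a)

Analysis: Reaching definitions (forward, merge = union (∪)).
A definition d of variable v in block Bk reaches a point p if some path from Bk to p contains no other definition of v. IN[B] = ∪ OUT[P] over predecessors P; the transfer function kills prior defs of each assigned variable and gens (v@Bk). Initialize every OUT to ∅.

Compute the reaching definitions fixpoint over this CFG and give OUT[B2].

Answer: {a@B1, b@B2, d@B2, f@B1}

Trace:
Per-block solution:
  B0:  IN={a@B1, d@B0, f@B1}  OUT={a@B1, d@B0, f@B1}
  B1:  IN={a@B1, d@B0, f@B1}  OUT={a@B1, d@B0, f@B1}
  B2:  IN={a@B1, d@B0, f@B1}  OUT={a@B1, b@B2, d@B2, f@B1}
  B3:  IN={a@B1, b@B2, d@B2, f@B1}  OUT={a@B1, b@B3, d@B3, e@B3, f@B1}
  B4:  IN={a@B1, b@B3, d@B3, e@B3, f@B1}  OUT={a@B1, b@B3, c@B4, d@B3, e@B3, f@B1}
  B5:  IN={a@B1, b@B3, c@B4, d@B3, e@B3, f@B1}  OUT={a@B1, b@B3, c@B5, d@B3, e@B3, f@B1}
  B6:  IN={a@B1, b@B3, c@B5, d@B3, e@B3, f@B1}  OUT={a@B1, b@B3, c@B5, d@B3, e@B3, f@B1}

Merge at B2: IN[B2] = OUT[B1] = {a@B1, d@B0, f@B1}
Applying B2's transfer function to that IN value gives OUT[B2] (row B2 above).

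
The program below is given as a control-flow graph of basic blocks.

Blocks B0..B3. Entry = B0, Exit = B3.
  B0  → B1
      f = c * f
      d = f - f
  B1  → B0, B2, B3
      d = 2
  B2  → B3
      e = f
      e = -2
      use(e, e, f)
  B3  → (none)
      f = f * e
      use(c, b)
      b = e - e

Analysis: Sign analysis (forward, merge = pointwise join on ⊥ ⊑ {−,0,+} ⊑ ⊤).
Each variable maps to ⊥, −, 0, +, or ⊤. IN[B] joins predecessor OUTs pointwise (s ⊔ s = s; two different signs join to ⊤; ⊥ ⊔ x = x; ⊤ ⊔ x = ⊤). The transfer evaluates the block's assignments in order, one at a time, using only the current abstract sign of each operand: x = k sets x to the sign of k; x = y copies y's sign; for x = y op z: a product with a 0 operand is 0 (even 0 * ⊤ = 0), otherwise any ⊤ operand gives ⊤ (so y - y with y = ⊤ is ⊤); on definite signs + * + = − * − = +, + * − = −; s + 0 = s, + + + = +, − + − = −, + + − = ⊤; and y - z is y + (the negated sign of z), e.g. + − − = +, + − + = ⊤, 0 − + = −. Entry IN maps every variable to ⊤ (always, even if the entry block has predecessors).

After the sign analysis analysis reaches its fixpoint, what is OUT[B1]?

Converged values:
  B0:  IN=(all ⊤)  OUT=(all ⊤)
  B1:  IN=(all ⊤)  OUT={d:+; rest ⊤}
  B2:  IN={d:+; rest ⊤}  OUT={d:+, e:-; rest ⊤}
  B3:  IN={d:+; rest ⊤}  OUT={d:+; rest ⊤}

Merge at B1: IN[B1] = OUT[B0] = {a: ⊤, b: ⊤, c: ⊤, d: ⊤, e: ⊤, f: ⊤}
Applying B1's transfer function to that IN value gives OUT[B1] (row B1 above).

Answer: {a: ⊤, b: ⊤, c: ⊤, d: +, e: ⊤, f: ⊤}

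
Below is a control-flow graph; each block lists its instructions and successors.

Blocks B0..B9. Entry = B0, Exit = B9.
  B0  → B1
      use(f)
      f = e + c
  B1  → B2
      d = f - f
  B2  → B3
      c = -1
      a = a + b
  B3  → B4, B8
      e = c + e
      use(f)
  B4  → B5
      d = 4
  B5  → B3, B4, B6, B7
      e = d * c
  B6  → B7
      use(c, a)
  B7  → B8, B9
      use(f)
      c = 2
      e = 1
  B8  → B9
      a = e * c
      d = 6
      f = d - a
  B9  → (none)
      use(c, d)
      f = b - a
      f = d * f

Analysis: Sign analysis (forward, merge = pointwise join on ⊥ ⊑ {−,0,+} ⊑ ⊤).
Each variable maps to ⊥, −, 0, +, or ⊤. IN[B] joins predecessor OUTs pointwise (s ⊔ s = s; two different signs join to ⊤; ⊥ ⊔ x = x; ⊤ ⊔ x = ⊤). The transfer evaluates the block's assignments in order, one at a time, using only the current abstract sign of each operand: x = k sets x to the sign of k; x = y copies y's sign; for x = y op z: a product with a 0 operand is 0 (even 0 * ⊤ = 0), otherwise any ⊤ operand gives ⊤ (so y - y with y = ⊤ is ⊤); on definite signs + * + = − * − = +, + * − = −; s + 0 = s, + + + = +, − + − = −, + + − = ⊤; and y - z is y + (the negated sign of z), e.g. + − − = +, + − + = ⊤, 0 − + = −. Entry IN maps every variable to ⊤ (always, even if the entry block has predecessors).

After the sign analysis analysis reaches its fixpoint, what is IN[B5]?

Answer: {a: ⊤, b: ⊤, c: -, d: +, e: ⊤, f: ⊤}

Working:
Fixpoint table:
  B0:   IN=(all ⊤)   OUT=(all ⊤)
  B1:   IN=(all ⊤)   OUT=(all ⊤)
  B2:   IN=(all ⊤)   OUT={c:-; rest ⊤}
  B3:   IN={c:-; rest ⊤}   OUT={c:-; rest ⊤}
  B4:   IN={c:-; rest ⊤}   OUT={c:-, d:+; rest ⊤}
  B5:   IN={c:-, d:+; rest ⊤}   OUT={c:-, d:+, e:-; rest ⊤}
  B6:   IN={c:-, d:+, e:-; rest ⊤}   OUT={c:-, d:+, e:-; rest ⊤}
  B7:   IN={c:-, d:+, e:-; rest ⊤}   OUT={c:+, d:+, e:+; rest ⊤}
  B8:   IN=(all ⊤)   OUT={d:+; rest ⊤}
  B9:   IN={d:+; rest ⊤}   OUT={d:+; rest ⊤}

Merge at B5: IN[B5] = OUT[B4] = {a: ⊤, b: ⊤, c: -, d: +, e: ⊤, f: ⊤}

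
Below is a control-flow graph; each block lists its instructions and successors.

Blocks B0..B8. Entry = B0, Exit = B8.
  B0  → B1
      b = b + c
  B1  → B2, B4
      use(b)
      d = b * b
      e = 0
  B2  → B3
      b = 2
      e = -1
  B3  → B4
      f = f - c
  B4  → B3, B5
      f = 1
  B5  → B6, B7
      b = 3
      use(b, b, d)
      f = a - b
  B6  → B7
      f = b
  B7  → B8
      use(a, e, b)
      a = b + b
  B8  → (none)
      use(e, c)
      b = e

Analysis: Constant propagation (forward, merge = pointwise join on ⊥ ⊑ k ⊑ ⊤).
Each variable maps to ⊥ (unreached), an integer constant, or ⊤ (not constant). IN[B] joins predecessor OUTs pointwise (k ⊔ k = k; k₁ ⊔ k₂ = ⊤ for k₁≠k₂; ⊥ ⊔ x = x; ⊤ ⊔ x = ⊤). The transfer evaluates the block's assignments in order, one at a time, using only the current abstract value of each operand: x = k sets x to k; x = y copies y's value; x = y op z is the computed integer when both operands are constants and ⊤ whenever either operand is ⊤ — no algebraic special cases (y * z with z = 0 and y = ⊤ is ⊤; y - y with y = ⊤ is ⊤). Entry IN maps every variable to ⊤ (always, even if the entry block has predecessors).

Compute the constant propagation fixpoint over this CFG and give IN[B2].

Converged values:
  B0: | IN=(all ⊤) | OUT=(all ⊤)
  B1: | IN=(all ⊤) | OUT={e:0; rest ⊤}
  B2: | IN={e:0; rest ⊤} | OUT={b:2, e:-1; rest ⊤}
  B3: | IN=(all ⊤) | OUT=(all ⊤)
  B4: | IN=(all ⊤) | OUT={f:1; rest ⊤}
  B5: | IN={f:1; rest ⊤} | OUT={b:3; rest ⊤}
  B6: | IN={b:3; rest ⊤} | OUT={b:3, f:3; rest ⊤}
  B7: | IN={b:3; rest ⊤} | OUT={a:6, b:3; rest ⊤}
  B8: | IN={a:6, b:3; rest ⊤} | OUT={a:6; rest ⊤}

Merge at B2: IN[B2] = OUT[B1] = {a: ⊤, b: ⊤, c: ⊤, d: ⊤, e: 0, f: ⊤}

Answer: {a: ⊤, b: ⊤, c: ⊤, d: ⊤, e: 0, f: ⊤}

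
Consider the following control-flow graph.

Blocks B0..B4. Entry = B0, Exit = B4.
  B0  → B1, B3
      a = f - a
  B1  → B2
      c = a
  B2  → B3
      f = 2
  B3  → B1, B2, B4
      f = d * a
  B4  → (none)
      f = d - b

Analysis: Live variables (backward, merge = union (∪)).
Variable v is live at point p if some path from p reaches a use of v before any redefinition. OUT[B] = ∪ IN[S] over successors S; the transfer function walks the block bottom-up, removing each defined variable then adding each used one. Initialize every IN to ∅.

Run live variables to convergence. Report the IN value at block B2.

Answer: {a, b, d}

Derivation:
Converged values:
  B0:  IN={a, b, d, f}  OUT={a, b, d}
  B1:  IN={a, b, d}  OUT={a, b, d}
  B2:  IN={a, b, d}  OUT={a, b, d}
  B3:  IN={a, b, d}  OUT={a, b, d}
  B4:  IN={b, d}  OUT={}

Merge at B2: OUT[B2] = IN[B3] = {a, b, d}
Applying B2's transfer function to that OUT value gives IN[B2] (row B2 above).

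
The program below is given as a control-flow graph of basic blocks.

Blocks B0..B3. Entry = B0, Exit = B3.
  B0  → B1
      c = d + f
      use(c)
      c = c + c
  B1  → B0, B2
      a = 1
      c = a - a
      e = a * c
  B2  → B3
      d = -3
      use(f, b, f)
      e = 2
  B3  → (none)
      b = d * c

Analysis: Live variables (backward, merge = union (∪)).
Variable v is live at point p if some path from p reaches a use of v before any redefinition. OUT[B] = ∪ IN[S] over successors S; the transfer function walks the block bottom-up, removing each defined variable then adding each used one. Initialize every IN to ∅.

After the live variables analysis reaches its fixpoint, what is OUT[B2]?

Answer: {c, d}

Trace:
Fixpoint table:
  B0:   IN={b, d, f}   OUT={b, d, f}
  B1:   IN={b, d, f}   OUT={b, c, d, f}
  B2:   IN={b, c, f}   OUT={c, d}
  B3:   IN={c, d}   OUT={}

Merge at B2: OUT[B2] = IN[B3] = {c, d}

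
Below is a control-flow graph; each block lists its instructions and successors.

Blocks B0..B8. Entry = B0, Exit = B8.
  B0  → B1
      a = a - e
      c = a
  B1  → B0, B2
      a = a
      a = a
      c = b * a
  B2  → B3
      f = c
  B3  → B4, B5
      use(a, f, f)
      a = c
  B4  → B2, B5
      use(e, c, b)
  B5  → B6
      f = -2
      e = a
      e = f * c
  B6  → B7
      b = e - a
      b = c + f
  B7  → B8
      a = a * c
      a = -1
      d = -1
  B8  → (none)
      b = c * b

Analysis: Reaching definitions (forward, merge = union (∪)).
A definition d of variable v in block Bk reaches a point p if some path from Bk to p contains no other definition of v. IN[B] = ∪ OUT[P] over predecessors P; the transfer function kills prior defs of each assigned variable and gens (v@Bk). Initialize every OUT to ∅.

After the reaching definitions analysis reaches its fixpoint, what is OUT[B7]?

Answer: {a@B7, b@B6, c@B1, d@B7, e@B5, f@B5}

Trace:
Fixpoint table:
  B0:   IN={a@B1, c@B1}   OUT={a@B0, c@B0}
  B1:   IN={a@B0, c@B0}   OUT={a@B1, c@B1}
  B2:   IN={a@B1, a@B3, c@B1, f@B2}   OUT={a@B1, a@B3, c@B1, f@B2}
  B3:   IN={a@B1, a@B3, c@B1, f@B2}   OUT={a@B3, c@B1, f@B2}
  B4:   IN={a@B3, c@B1, f@B2}   OUT={a@B3, c@B1, f@B2}
  B5:   IN={a@B3, c@B1, f@B2}   OUT={a@B3, c@B1, e@B5, f@B5}
  B6:   IN={a@B3, c@B1, e@B5, f@B5}   OUT={a@B3, b@B6, c@B1, e@B5, f@B5}
  B7:   IN={a@B3, b@B6, c@B1, e@B5, f@B5}   OUT={a@B7, b@B6, c@B1, d@B7, e@B5, f@B5}
  B8:   IN={a@B7, b@B6, c@B1, d@B7, e@B5, f@B5}   OUT={a@B7, b@B8, c@B1, d@B7, e@B5, f@B5}

Merge at B7: IN[B7] = OUT[B6] = {a@B3, b@B6, c@B1, e@B5, f@B5}
Applying B7's transfer function to that IN value gives OUT[B7] (row B7 above).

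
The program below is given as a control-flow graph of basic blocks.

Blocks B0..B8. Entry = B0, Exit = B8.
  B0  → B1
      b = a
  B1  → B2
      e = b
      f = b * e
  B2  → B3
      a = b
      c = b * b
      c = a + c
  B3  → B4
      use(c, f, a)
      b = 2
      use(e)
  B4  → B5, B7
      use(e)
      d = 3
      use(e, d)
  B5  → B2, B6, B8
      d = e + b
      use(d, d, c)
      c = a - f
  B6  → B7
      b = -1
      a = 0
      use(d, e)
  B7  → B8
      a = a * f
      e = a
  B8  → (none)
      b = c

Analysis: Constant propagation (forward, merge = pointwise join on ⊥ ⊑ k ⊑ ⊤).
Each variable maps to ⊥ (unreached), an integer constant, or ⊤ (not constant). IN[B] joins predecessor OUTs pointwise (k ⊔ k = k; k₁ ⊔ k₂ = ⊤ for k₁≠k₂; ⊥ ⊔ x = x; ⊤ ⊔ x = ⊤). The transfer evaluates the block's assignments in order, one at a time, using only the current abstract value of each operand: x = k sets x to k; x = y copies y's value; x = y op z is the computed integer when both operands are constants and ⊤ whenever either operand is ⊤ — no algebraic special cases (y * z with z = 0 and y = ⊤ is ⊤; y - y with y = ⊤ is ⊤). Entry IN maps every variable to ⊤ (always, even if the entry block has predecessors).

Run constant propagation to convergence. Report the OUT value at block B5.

Answer: {a: ⊤, b: 2, c: ⊤, d: ⊤, e: ⊤, f: ⊤}

Working:
Converged values:
  B0:   IN=(all ⊤)   OUT=(all ⊤)
  B1:   IN=(all ⊤)   OUT=(all ⊤)
  B2:   IN=(all ⊤)   OUT=(all ⊤)
  B3:   IN=(all ⊤)   OUT={b:2; rest ⊤}
  B4:   IN={b:2; rest ⊤}   OUT={b:2, d:3; rest ⊤}
  B5:   IN={b:2, d:3; rest ⊤}   OUT={b:2; rest ⊤}
  B6:   IN={b:2; rest ⊤}   OUT={a:0, b:-1; rest ⊤}
  B7:   IN=(all ⊤)   OUT=(all ⊤)
  B8:   IN=(all ⊤)   OUT=(all ⊤)

Merge at B5: IN[B5] = OUT[B4] = {a: ⊤, b: 2, c: ⊤, d: 3, e: ⊤, f: ⊤}
Applying B5's transfer function to that IN value gives OUT[B5] (row B5 above).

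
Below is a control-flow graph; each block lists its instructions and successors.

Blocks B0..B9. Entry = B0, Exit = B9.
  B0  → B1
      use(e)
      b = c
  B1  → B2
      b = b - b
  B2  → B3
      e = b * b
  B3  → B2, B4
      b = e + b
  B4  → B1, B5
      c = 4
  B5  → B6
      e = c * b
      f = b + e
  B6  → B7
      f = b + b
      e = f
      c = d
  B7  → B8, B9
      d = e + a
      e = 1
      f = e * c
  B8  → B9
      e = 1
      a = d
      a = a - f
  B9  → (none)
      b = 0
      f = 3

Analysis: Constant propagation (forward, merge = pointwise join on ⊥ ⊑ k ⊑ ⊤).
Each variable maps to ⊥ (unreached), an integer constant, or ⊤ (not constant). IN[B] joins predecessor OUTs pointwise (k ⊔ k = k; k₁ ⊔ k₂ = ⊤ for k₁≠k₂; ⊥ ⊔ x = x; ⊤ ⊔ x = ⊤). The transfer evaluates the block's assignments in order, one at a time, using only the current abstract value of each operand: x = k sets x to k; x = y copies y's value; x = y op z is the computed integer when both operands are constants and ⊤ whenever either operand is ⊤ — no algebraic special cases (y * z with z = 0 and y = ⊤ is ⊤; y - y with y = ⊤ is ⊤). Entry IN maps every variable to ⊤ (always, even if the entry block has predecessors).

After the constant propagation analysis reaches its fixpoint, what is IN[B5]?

Answer: {a: ⊤, b: ⊤, c: 4, d: ⊤, e: ⊤, f: ⊤}

Working:
Converged values:
  B0:  IN=(all ⊤)  OUT=(all ⊤)
  B1:  IN=(all ⊤)  OUT=(all ⊤)
  B2:  IN=(all ⊤)  OUT=(all ⊤)
  B3:  IN=(all ⊤)  OUT=(all ⊤)
  B4:  IN=(all ⊤)  OUT={c:4; rest ⊤}
  B5:  IN={c:4; rest ⊤}  OUT={c:4; rest ⊤}
  B6:  IN={c:4; rest ⊤}  OUT=(all ⊤)
  B7:  IN=(all ⊤)  OUT={e:1; rest ⊤}
  B8:  IN={e:1; rest ⊤}  OUT={e:1; rest ⊤}
  B9:  IN={e:1; rest ⊤}  OUT={b:0, e:1, f:3; rest ⊤}

Merge at B5: IN[B5] = OUT[B4] = {a: ⊤, b: ⊤, c: 4, d: ⊤, e: ⊤, f: ⊤}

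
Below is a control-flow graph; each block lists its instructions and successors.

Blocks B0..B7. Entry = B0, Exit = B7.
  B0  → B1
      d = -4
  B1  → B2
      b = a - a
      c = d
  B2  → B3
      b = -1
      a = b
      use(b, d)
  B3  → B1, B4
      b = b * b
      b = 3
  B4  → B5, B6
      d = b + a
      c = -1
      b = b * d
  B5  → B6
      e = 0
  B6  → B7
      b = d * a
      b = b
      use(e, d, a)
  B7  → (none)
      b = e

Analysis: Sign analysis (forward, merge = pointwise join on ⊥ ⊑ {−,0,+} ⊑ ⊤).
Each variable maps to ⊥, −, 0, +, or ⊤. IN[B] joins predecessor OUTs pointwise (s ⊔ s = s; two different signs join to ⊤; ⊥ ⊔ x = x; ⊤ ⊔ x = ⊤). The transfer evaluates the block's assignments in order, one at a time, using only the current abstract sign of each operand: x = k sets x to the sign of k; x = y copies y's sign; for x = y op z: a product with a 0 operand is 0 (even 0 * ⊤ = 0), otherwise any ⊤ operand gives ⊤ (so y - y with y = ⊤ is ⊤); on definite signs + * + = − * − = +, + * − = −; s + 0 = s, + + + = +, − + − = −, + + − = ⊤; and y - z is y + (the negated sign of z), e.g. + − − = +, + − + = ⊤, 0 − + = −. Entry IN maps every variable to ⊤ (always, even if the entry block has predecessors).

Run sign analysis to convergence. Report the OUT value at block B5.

Per-block solution:
  B0:   IN=(all ⊤)   OUT={d:-; rest ⊤}
  B1:   IN={d:-; rest ⊤}   OUT={c:-, d:-; rest ⊤}
  B2:   IN={c:-, d:-; rest ⊤}   OUT={a:-, b:-, c:-, d:-; rest ⊤}
  B3:   IN={a:-, b:-, c:-, d:-; rest ⊤}   OUT={a:-, b:+, c:-, d:-; rest ⊤}
  B4:   IN={a:-, b:+, c:-, d:-; rest ⊤}   OUT={a:-, c:-; rest ⊤}
  B5:   IN={a:-, c:-; rest ⊤}   OUT={a:-, c:-, e:0; rest ⊤}
  B6:   IN={a:-, c:-; rest ⊤}   OUT={a:-, c:-; rest ⊤}
  B7:   IN={a:-, c:-; rest ⊤}   OUT={a:-, c:-; rest ⊤}

Merge at B5: IN[B5] = OUT[B4] = {a: -, b: ⊤, c: -, d: ⊤, e: ⊤, f: ⊤}
Applying B5's transfer function to that IN value gives OUT[B5] (row B5 above).

Answer: {a: -, b: ⊤, c: -, d: ⊤, e: 0, f: ⊤}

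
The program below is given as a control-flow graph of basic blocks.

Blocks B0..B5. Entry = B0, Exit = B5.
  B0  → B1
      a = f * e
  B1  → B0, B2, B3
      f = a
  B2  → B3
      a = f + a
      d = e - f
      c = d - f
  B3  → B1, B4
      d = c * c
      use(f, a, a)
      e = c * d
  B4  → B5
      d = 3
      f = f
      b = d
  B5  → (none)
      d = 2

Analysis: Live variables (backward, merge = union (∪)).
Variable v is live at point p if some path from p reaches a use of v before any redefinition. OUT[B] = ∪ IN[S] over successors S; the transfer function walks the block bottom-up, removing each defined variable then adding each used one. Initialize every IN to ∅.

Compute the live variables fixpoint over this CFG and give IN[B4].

Converged values:
  B0:  IN={c, e, f}  OUT={a, c, e}
  B1:  IN={a, c, e}  OUT={a, c, e, f}
  B2:  IN={a, e, f}  OUT={a, c, f}
  B3:  IN={a, c, f}  OUT={a, c, e, f}
  B4:  IN={f}  OUT={}
  B5:  IN={}  OUT={}

Merge at B4: OUT[B4] = IN[B5] = {}
Applying B4's transfer function to that OUT value gives IN[B4] (row B4 above).

Answer: {f}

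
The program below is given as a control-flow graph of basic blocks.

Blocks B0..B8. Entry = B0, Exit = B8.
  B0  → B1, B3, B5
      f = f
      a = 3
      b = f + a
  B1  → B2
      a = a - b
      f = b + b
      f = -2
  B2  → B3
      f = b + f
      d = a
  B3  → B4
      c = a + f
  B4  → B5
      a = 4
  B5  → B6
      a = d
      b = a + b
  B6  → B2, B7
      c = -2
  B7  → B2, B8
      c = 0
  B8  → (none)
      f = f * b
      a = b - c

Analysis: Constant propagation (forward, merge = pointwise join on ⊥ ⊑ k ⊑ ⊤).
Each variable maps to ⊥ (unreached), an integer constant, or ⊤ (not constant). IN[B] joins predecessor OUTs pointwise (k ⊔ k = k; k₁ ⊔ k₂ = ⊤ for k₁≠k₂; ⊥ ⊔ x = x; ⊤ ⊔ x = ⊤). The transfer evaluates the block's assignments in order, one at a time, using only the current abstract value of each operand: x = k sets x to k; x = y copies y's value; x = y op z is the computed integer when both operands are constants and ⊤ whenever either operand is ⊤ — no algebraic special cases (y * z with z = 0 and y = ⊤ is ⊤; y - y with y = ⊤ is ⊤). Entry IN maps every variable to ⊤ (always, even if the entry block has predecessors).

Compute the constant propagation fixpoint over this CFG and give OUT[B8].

Per-block solution:
  B0:   IN=(all ⊤)   OUT={a:3; rest ⊤}
  B1:   IN={a:3; rest ⊤}   OUT={f:-2; rest ⊤}
  B2:   IN=(all ⊤)   OUT=(all ⊤)
  B3:   IN=(all ⊤)   OUT=(all ⊤)
  B4:   IN=(all ⊤)   OUT={a:4; rest ⊤}
  B5:   IN=(all ⊤)   OUT=(all ⊤)
  B6:   IN=(all ⊤)   OUT={c:-2; rest ⊤}
  B7:   IN={c:-2; rest ⊤}   OUT={c:0; rest ⊤}
  B8:   IN={c:0; rest ⊤}   OUT={c:0; rest ⊤}

Merge at B8: IN[B8] = OUT[B7] = {a: ⊤, b: ⊤, c: 0, d: ⊤, e: ⊤, f: ⊤}
Applying B8's transfer function to that IN value gives OUT[B8] (row B8 above).

Answer: {a: ⊤, b: ⊤, c: 0, d: ⊤, e: ⊤, f: ⊤}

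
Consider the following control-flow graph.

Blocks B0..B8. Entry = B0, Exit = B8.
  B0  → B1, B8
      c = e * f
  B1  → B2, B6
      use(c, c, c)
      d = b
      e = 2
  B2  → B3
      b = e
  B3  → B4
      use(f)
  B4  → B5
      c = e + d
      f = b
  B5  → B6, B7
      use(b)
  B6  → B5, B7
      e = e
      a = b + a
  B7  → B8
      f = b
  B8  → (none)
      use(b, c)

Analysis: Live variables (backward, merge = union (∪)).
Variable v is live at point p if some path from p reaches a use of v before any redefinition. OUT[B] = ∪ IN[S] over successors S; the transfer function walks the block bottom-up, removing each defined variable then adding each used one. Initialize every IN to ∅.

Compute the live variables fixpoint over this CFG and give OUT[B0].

Answer: {a, b, c, f}

Working:
Per-block solution:
  B0:   IN={a, b, e, f}   OUT={a, b, c, f}
  B1:   IN={a, b, c, f}   OUT={a, b, c, d, e, f}
  B2:   IN={a, d, e, f}   OUT={a, b, d, e, f}
  B3:   IN={a, b, d, e, f}   OUT={a, b, d, e}
  B4:   IN={a, b, d, e}   OUT={a, b, c, e}
  B5:   IN={a, b, c, e}   OUT={a, b, c, e}
  B6:   IN={a, b, c, e}   OUT={a, b, c, e}
  B7:   IN={b, c}   OUT={b, c}
  B8:   IN={b, c}   OUT={}

Merge at B0: OUT[B0] = IN[B1] ⊔ IN[B8] = {a, b, c, f}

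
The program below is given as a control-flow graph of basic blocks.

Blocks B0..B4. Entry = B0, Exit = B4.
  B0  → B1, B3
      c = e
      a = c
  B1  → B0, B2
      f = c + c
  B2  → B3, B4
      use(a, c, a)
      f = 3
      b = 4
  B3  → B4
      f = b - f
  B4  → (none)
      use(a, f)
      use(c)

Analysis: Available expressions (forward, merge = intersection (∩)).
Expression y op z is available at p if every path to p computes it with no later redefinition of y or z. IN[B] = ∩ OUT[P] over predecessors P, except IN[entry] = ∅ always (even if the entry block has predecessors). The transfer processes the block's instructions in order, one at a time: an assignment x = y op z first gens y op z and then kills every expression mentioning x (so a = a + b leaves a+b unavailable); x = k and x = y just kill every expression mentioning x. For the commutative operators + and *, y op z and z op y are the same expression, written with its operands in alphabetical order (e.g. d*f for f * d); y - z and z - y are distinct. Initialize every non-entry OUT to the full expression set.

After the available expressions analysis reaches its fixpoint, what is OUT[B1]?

Answer: {c+c}

Trace:
Converged values:
  B0: | IN={} | OUT={}
  B1: | IN={} | OUT={c+c}
  B2: | IN={c+c} | OUT={c+c}
  B3: | IN={} | OUT={}
  B4: | IN={} | OUT={}

Merge at B1: IN[B1] = OUT[B0] = {}
Applying B1's transfer function to that IN value gives OUT[B1] (row B1 above).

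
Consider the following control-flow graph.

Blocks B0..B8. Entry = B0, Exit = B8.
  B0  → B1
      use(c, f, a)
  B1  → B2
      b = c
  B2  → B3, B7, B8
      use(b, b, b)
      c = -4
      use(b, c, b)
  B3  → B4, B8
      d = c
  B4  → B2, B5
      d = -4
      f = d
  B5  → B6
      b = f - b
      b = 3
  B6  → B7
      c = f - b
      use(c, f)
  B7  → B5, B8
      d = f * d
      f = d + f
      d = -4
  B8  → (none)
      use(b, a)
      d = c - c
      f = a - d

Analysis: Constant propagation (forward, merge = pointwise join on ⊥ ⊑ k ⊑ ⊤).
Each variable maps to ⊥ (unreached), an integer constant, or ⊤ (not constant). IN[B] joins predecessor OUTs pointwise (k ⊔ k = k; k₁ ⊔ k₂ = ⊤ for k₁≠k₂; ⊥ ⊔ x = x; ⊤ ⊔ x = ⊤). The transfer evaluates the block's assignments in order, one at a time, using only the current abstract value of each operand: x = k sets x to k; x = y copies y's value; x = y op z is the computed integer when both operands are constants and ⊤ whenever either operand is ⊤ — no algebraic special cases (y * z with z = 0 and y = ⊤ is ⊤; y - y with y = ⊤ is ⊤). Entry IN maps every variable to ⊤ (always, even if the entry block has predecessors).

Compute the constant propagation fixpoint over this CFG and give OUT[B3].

Answer: {a: ⊤, b: ⊤, c: -4, d: -4, e: ⊤, f: ⊤}

Derivation:
Converged values:
  B0: | IN=(all ⊤) | OUT=(all ⊤)
  B1: | IN=(all ⊤) | OUT=(all ⊤)
  B2: | IN=(all ⊤) | OUT={c:-4; rest ⊤}
  B3: | IN={c:-4; rest ⊤} | OUT={c:-4, d:-4; rest ⊤}
  B4: | IN={c:-4, d:-4; rest ⊤} | OUT={c:-4, d:-4, f:-4; rest ⊤}
  B5: | IN={d:-4; rest ⊤} | OUT={b:3, d:-4; rest ⊤}
  B6: | IN={b:3, d:-4; rest ⊤} | OUT={b:3, d:-4; rest ⊤}
  B7: | IN=(all ⊤) | OUT={d:-4; rest ⊤}
  B8: | IN=(all ⊤) | OUT=(all ⊤)

Merge at B3: IN[B3] = OUT[B2] = {a: ⊤, b: ⊤, c: -4, d: ⊤, e: ⊤, f: ⊤}
Applying B3's transfer function to that IN value gives OUT[B3] (row B3 above).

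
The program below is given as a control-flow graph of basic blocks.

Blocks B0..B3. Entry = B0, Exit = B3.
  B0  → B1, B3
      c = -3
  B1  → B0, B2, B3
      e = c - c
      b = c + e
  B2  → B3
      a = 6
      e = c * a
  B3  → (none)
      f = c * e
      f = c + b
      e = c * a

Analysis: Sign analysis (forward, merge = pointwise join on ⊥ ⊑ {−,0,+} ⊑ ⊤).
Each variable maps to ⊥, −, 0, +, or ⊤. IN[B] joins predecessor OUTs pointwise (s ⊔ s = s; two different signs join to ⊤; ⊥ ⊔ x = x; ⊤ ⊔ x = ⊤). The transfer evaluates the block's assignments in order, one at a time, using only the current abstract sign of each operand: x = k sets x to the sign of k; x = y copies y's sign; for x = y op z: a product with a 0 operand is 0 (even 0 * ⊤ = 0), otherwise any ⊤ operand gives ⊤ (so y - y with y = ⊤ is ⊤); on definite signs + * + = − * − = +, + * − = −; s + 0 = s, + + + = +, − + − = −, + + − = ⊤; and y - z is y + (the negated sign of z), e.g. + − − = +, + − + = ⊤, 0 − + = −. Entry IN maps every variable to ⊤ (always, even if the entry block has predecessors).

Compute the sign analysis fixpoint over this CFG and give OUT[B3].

Answer: {a: ⊤, b: ⊤, c: -, d: ⊤, e: ⊤, f: ⊤}

Derivation:
Converged values:
  B0:  IN=(all ⊤)  OUT={c:-; rest ⊤}
  B1:  IN={c:-; rest ⊤}  OUT={c:-; rest ⊤}
  B2:  IN={c:-; rest ⊤}  OUT={a:+, c:-, e:-; rest ⊤}
  B3:  IN={c:-; rest ⊤}  OUT={c:-; rest ⊤}

Merge at B3: IN[B3] = OUT[B0] ⊔ OUT[B1] ⊔ OUT[B2] = {a: ⊤, b: ⊤, c: -, d: ⊤, e: ⊤, f: ⊤}
Applying B3's transfer function to that IN value gives OUT[B3] (row B3 above).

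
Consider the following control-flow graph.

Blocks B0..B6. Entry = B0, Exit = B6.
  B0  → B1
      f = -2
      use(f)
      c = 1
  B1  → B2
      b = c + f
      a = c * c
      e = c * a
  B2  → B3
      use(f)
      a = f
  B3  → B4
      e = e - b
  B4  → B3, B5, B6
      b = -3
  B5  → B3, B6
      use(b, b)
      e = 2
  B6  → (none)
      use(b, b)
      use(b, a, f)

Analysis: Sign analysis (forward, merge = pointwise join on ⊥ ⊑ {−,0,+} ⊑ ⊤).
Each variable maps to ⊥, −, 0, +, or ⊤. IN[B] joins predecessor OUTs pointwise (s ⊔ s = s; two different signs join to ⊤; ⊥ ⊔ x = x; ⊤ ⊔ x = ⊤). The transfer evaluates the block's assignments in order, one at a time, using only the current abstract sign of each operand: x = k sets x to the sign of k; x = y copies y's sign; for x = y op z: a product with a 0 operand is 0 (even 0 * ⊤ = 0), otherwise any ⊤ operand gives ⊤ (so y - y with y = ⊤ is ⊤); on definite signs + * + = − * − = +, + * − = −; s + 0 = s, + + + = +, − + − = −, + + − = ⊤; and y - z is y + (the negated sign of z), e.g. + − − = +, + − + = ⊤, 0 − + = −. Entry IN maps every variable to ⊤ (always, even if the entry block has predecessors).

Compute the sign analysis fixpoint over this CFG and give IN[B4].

Fixpoint table:
  B0:   IN=(all ⊤)   OUT={c:+, f:-; rest ⊤}
  B1:   IN={c:+, f:-; rest ⊤}   OUT={a:+, c:+, e:+, f:-; rest ⊤}
  B2:   IN={a:+, c:+, e:+, f:-; rest ⊤}   OUT={a:-, c:+, e:+, f:-; rest ⊤}
  B3:   IN={a:-, c:+, f:-; rest ⊤}   OUT={a:-, c:+, f:-; rest ⊤}
  B4:   IN={a:-, c:+, f:-; rest ⊤}   OUT={a:-, b:-, c:+, f:-; rest ⊤}
  B5:   IN={a:-, b:-, c:+, f:-; rest ⊤}   OUT={a:-, b:-, c:+, e:+, f:-; rest ⊤}
  B6:   IN={a:-, b:-, c:+, f:-; rest ⊤}   OUT={a:-, b:-, c:+, f:-; rest ⊤}

Merge at B4: IN[B4] = OUT[B3] = {a: -, b: ⊤, c: +, d: ⊤, e: ⊤, f: -}

Answer: {a: -, b: ⊤, c: +, d: ⊤, e: ⊤, f: -}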